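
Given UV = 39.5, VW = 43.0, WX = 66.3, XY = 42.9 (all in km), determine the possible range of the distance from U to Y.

0 ≤ UY ≤ 191.7 km

The maximum is all hops collinear in one direction: 39.5 + 43.0 + 66.3 + 42.9 = 191.7.
The longest hop is 66.3; the others sum to 125.4. Since 66.3 ≤ 125.4, the path can fold back on itself completely, so the minimum distance is 0.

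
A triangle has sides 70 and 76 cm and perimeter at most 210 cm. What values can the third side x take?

6 < x ≤ 64 cm

Triangle inequality alone gives 6 < x < 146.
The perimeter condition gives x ≤ 210 − 70 − 76 = 64.
Intersecting the two: 6 < x ≤ 64.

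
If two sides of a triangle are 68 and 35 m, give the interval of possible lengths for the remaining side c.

33 < c < 103 (m)

By the triangle inequality, c must be less than 68 + 35 = 103 and greater than |68 − 35| = 33.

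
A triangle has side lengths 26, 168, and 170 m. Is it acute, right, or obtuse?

Compare the square of the longest side to the sum of squares of the other two: 26² + 168² = 28900 = 170².

right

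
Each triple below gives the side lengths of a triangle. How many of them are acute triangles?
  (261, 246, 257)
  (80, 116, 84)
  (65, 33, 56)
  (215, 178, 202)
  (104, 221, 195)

2

(261,246,257): 246²+257² = 126565 > 68121 = 261² → acute
(80,116,84): 80²+84² = 13456 = 116² → right
(65,33,56): 33²+56² = 4225 = 65² → right
(215,178,202): 178²+202² = 72488 > 46225 = 215² → acute
(104,221,195): 104²+195² = 48841 = 221² → right
2 of the 5 are acute.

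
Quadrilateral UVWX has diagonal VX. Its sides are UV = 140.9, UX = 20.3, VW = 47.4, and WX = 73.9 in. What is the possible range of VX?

From triangle UVX: |140.9 − 20.3| < VX < 140.9 + 20.3, i.e. 120.6 < VX < 161.2.
From triangle WVX: 26.5 < VX < 121.3.
Both must hold, so VX lies in the intersection.

120.6 < VX < 121.3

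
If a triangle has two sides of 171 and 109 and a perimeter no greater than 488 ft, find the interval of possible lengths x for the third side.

62 < x ≤ 208

Triangle inequality alone gives 62 < x < 280.
The perimeter condition gives x ≤ 488 − 171 − 109 = 208.
Intersecting the two: 62 < x ≤ 208.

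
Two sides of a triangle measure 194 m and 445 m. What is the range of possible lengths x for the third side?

By the triangle inequality, x must be less than 194 + 445 = 639 and greater than |194 − 445| = 251.

251 < x < 639 (m)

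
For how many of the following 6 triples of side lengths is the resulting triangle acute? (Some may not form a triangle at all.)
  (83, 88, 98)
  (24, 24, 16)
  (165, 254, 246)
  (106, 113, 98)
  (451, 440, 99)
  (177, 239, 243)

5

(83,88,98): 83²+88² = 14633 > 9604 = 98² → acute
(24,24,16): 16²+24² = 832 > 576 = 24² → acute
(165,254,246): 165²+246² = 87741 > 64516 = 254² → acute
(106,113,98): 98²+106² = 20840 > 12769 = 113² → acute
(451,440,99): 99²+440² = 203401 = 451² → right
(177,239,243): 177²+239² = 88450 > 59049 = 243² → acute
5 of the 6 are acute.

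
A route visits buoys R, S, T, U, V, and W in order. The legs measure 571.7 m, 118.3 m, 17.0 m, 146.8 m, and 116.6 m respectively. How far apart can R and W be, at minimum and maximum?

173.0 ≤ RW ≤ 970.4 m

The maximum is all hops collinear in one direction: 571.7 + 118.3 + 17.0 + 146.8 + 116.6 = 970.4.
The longest hop is 571.7; the others sum to 398.7. Folding the others back against it leaves at least 571.7 − 398.7 = 173.0.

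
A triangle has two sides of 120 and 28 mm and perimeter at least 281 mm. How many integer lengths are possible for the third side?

Triangle inequality: 92 < x < 148. Perimeter ≥ 281 gives x ≥ 281 − 120 − 28 = 133.
So 133 ≤ x < 148; integers 133 through 147: 15 values.

15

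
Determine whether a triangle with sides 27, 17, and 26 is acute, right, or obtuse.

acute

Compare the square of the longest side to the sum of squares of the other two: 17² + 26² = 965 > 729 = 27².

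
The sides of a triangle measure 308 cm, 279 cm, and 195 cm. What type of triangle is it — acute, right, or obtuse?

acute

Compare the square of the longest side to the sum of squares of the other two: 195² + 279² = 115866 > 94864 = 308².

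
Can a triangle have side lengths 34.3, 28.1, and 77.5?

No

The longest side is 77.5, but the other two sum to only 62.4.
62.4 < 77.5, so the triangle inequality fails.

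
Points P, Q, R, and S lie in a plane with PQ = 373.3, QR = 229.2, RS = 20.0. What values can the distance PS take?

124.1 ≤ PS ≤ 622.5

The maximum is all hops collinear in one direction: 373.3 + 229.2 + 20.0 = 622.5.
The longest hop is 373.3; the others sum to 249.2. Folding the others back against it leaves at least 373.3 − 249.2 = 124.1.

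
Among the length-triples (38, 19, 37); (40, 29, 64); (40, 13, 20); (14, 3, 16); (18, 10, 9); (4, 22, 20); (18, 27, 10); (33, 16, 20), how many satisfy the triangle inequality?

7

(19,37,38): 19+37 > 38 → valid
(29,40,64): 29+40 > 64 → valid
(13,20,40): 13+20 ≤ 40 → not valid
(3,14,16): 3+14 > 16 → valid
(9,10,18): 9+10 > 18 → valid
(4,20,22): 4+20 > 22 → valid
(10,18,27): 10+18 > 27 → valid
(16,20,33): 16+20 > 33 → valid
7 of the 8 triples form a triangle.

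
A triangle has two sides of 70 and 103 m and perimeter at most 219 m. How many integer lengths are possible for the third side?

Triangle inequality: 33 < x < 173. Perimeter ≤ 219 gives x ≤ 219 − 70 − 103 = 46.
So 33 < x ≤ 46; integers 34 through 46: 13 values.

13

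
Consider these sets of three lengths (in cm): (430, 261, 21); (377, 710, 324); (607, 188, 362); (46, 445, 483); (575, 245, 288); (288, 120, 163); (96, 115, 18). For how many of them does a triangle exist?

(21,261,430): 21+261 ≤ 430 → not valid
(324,377,710): 324+377 ≤ 710 → not valid
(188,362,607): 188+362 ≤ 607 → not valid
(46,445,483): 46+445 > 483 → valid
(245,288,575): 245+288 ≤ 575 → not valid
(120,163,288): 120+163 ≤ 288 → not valid
(18,96,115): 18+96 ≤ 115 → not valid
1 of the 7 triples forms a triangle.

1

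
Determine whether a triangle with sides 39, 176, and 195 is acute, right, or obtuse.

obtuse

Compare the square of the longest side to the sum of squares of the other two: 39² + 176² = 32497 < 38025 = 195².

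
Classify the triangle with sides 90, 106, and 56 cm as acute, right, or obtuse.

Compare the square of the longest side to the sum of squares of the other two: 56² + 90² = 11236 = 106².

right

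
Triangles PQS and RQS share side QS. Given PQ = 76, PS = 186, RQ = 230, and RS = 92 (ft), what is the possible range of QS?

138 < QS < 262

From triangle PQS: |76 − 186| < QS < 76 + 186, i.e. 110 < QS < 262.
From triangle RQS: 138 < QS < 322.
Both must hold, so QS lies in the intersection.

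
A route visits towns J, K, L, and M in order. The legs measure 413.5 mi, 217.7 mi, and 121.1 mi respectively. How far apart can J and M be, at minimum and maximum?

The maximum is all hops collinear in one direction: 413.5 + 217.7 + 121.1 = 752.3.
The longest hop is 413.5; the others sum to 338.8. Folding the others back against it leaves at least 413.5 − 338.8 = 74.7.

74.7 ≤ JM ≤ 752.3 mi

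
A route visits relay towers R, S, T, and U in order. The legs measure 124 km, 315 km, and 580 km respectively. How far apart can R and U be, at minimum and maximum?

The maximum is all hops collinear in one direction: 124 + 315 + 580 = 1019.
The longest hop is 580; the others sum to 439. Folding the others back against it leaves at least 580 − 439 = 141.

141 ≤ RU ≤ 1019 km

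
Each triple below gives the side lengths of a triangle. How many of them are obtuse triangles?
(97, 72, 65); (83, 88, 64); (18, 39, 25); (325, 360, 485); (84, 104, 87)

1

(97,72,65): 65²+72² = 9409 = 97² → right
(83,88,64): 64²+83² = 10985 > 7744 = 88² → acute
(18,39,25): 18²+25² = 949 < 1521 = 39² → obtuse
(325,360,485): 325²+360² = 235225 = 485² → right
(84,104,87): 84²+87² = 14625 > 10816 = 104² → acute
1 of the 5 is obtuse.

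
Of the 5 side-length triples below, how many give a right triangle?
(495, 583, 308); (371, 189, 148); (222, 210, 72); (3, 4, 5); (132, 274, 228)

3

(495,583,308): 308²+495² = 339889 = 583² → right
(371,189,148): 148+189 ≤ 371, not a triangle
(222,210,72): 72²+210² = 49284 = 222² → right
(3,4,5): 3²+4² = 25 = 5² → right
(132,274,228): 132²+228² = 69408 < 75076 = 274² → obtuse
3 of the 5 are right.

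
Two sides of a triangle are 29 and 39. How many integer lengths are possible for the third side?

57

The third side lies in the open interval (10, 68).
Integers from 11 to 67 inclusive: 67 − 11 + 1 = 57.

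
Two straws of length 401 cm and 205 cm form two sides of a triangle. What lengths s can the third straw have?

By the triangle inequality, s must be less than 401 + 205 = 606 and greater than |401 − 205| = 196.

196 < s < 606 (cm)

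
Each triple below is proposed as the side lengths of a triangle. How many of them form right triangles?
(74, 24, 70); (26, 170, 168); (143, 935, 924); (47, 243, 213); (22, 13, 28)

3

(74,24,70): 24²+70² = 5476 = 74² → right
(26,170,168): 26²+168² = 28900 = 170² → right
(143,935,924): 143²+924² = 874225 = 935² → right
(47,243,213): 47²+213² = 47578 < 59049 = 243² → obtuse
(22,13,28): 13²+22² = 653 < 784 = 28² → obtuse
3 of the 5 are right.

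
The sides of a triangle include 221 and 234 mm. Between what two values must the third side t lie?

13 < t < 455

By the triangle inequality, t must be less than 221 + 234 = 455 and greater than |221 − 234| = 13.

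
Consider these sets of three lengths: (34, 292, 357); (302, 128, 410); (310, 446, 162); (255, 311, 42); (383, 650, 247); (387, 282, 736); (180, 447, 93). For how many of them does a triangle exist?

2

(34,292,357): 34+292 ≤ 357 → not valid
(128,302,410): 128+302 > 410 → valid
(162,310,446): 162+310 > 446 → valid
(42,255,311): 42+255 ≤ 311 → not valid
(247,383,650): 247+383 ≤ 650 → not valid
(282,387,736): 282+387 ≤ 736 → not valid
(93,180,447): 93+180 ≤ 447 → not valid
2 of the 7 triples form a triangle.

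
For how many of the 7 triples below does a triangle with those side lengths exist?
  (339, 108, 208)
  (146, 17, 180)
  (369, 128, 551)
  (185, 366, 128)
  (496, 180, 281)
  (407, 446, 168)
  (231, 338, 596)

(108,208,339): 108+208 ≤ 339 → not valid
(17,146,180): 17+146 ≤ 180 → not valid
(128,369,551): 128+369 ≤ 551 → not valid
(128,185,366): 128+185 ≤ 366 → not valid
(180,281,496): 180+281 ≤ 496 → not valid
(168,407,446): 168+407 > 446 → valid
(231,338,596): 231+338 ≤ 596 → not valid
1 of the 7 triples forms a triangle.

1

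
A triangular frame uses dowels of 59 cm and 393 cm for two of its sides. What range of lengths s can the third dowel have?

334 < s < 452

By the triangle inequality, s must be less than 59 + 393 = 452 and greater than |59 − 393| = 334.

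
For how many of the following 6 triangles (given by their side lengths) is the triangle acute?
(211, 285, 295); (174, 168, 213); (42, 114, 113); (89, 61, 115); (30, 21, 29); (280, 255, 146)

5

(211,285,295): 211²+285² = 125746 > 87025 = 295² → acute
(174,168,213): 168²+174² = 58500 > 45369 = 213² → acute
(42,114,113): 42²+113² = 14533 > 12996 = 114² → acute
(89,61,115): 61²+89² = 11642 < 13225 = 115² → obtuse
(30,21,29): 21²+29² = 1282 > 900 = 30² → acute
(280,255,146): 146²+255² = 86341 > 78400 = 280² → acute
5 of the 6 are acute.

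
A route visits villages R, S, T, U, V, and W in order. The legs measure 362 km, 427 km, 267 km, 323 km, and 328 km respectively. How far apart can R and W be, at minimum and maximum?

The maximum is all hops collinear in one direction: 362 + 427 + 267 + 323 + 328 = 1707.
The longest hop is 427; the others sum to 1280. Since 427 ≤ 1280, the path can fold back on itself completely, so the minimum distance is 0.

0 ≤ RW ≤ 1707 km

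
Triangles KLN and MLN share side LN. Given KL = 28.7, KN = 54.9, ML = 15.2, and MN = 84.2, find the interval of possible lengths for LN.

69.0 < LN < 83.6

From triangle KLN: |28.7 − 54.9| < LN < 28.7 + 54.9, i.e. 26.2 < LN < 83.6.
From triangle MLN: 69.0 < LN < 99.4.
Both must hold, so LN lies in the intersection.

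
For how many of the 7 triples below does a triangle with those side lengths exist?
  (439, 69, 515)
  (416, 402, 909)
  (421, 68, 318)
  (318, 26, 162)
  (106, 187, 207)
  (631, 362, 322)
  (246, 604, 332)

2

(69,439,515): 69+439 ≤ 515 → not valid
(402,416,909): 402+416 ≤ 909 → not valid
(68,318,421): 68+318 ≤ 421 → not valid
(26,162,318): 26+162 ≤ 318 → not valid
(106,187,207): 106+187 > 207 → valid
(322,362,631): 322+362 > 631 → valid
(246,332,604): 246+332 ≤ 604 → not valid
2 of the 7 triples form a triangle.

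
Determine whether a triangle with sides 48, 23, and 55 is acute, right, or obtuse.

obtuse

Compare the square of the longest side to the sum of squares of the other two: 23² + 48² = 2833 < 3025 = 55².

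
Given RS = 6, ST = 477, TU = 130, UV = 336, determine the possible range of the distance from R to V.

The maximum is all hops collinear in one direction: 6 + 477 + 130 + 336 = 949.
The longest hop is 477; the others sum to 472. Folding the others back against it leaves at least 477 − 472 = 5.

5 ≤ RV ≤ 949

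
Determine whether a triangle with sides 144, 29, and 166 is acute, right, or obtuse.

obtuse

Compare the square of the longest side to the sum of squares of the other two: 29² + 144² = 21577 < 27556 = 166².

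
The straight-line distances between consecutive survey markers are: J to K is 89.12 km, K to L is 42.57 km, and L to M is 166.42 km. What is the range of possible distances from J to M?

34.73 ≤ JM ≤ 298.11 km

The maximum is all hops collinear in one direction: 89.12 + 42.57 + 166.42 = 298.11.
The longest hop is 166.42; the others sum to 131.69. Folding the others back against it leaves at least 166.42 − 131.69 = 34.73.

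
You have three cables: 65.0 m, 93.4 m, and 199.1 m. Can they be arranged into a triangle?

No

The longest side is 199.1, but the other two sum to only 158.4.
158.4 < 199.1, so the triangle inequality fails.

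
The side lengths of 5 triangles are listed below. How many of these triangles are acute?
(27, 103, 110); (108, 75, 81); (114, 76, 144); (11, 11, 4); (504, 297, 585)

2

(27,103,110): 27²+103² = 11338 < 12100 = 110² → obtuse
(108,75,81): 75²+81² = 12186 > 11664 = 108² → acute
(114,76,144): 76²+114² = 18772 < 20736 = 144² → obtuse
(11,11,4): 4²+11² = 137 > 121 = 11² → acute
(504,297,585): 297²+504² = 342225 = 585² → right
2 of the 5 are acute.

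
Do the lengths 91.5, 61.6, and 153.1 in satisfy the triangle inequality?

No

The two shorter sides sum to 153.1, exactly equal to the longest side 153.1.
That gives only a degenerate (flat) triangle — the inequality must be strict.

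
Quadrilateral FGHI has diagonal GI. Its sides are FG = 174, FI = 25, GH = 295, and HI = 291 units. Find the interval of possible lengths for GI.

From triangle FGI: |174 − 25| < GI < 174 + 25, i.e. 149 < GI < 199.
From triangle HGI: 4 < GI < 586.
Both must hold, so GI lies in the intersection.

149 < GI < 199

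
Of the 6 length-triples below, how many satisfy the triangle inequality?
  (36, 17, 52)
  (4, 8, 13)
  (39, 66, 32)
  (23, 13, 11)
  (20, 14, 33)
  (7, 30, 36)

(17,36,52): 17+36 > 52 → valid
(4,8,13): 4+8 ≤ 13 → not valid
(32,39,66): 32+39 > 66 → valid
(11,13,23): 11+13 > 23 → valid
(14,20,33): 14+20 > 33 → valid
(7,30,36): 7+30 > 36 → valid
5 of the 6 triples form a triangle.

5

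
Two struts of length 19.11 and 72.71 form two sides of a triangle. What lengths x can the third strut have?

53.60 < x < 91.82

By the triangle inequality, x must be less than 19.11 + 72.71 = 91.82 and greater than |19.11 − 72.71| = 53.60.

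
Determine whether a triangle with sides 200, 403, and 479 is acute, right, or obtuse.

Compare the square of the longest side to the sum of squares of the other two: 200² + 403² = 202409 < 229441 = 479².

obtuse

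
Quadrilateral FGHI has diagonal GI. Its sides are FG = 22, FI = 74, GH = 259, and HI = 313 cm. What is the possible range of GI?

54 < GI < 96

From triangle FGI: |22 − 74| < GI < 22 + 74, i.e. 52 < GI < 96.
From triangle HGI: 54 < GI < 572.
Both must hold, so GI lies in the intersection.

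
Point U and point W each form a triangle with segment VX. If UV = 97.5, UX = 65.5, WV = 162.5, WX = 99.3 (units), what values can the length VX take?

63.2 < VX < 163.0

From triangle UVX: |97.5 − 65.5| < VX < 97.5 + 65.5, i.e. 32.0 < VX < 163.0.
From triangle WVX: 63.2 < VX < 261.8.
Both must hold, so VX lies in the intersection.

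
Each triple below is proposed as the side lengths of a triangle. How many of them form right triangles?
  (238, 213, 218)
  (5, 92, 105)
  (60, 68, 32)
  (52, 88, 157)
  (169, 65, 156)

2

(238,213,218): 213²+218² = 92893 > 56644 = 238² → acute
(5,92,105): 5+92 ≤ 105, not a triangle
(60,68,32): 32²+60² = 4624 = 68² → right
(52,88,157): 52+88 ≤ 157, not a triangle
(169,65,156): 65²+156² = 28561 = 169² → right
2 of the 5 are right.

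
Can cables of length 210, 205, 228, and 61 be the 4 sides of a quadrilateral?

Yes

A quadrilateral exists iff every side is shorter than the sum of the others — equivalently, the longest side is less than the sum of the rest.
Longest side 228 < 476 (sum of the remaining 3), so yes.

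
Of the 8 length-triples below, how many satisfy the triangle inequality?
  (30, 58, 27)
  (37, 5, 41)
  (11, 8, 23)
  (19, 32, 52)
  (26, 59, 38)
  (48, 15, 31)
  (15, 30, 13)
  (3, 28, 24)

2

(27,30,58): 27+30 ≤ 58 → not valid
(5,37,41): 5+37 > 41 → valid
(8,11,23): 8+11 ≤ 23 → not valid
(19,32,52): 19+32 ≤ 52 → not valid
(26,38,59): 26+38 > 59 → valid
(15,31,48): 15+31 ≤ 48 → not valid
(13,15,30): 13+15 ≤ 30 → not valid
(3,24,28): 3+24 ≤ 28 → not valid
2 of the 8 triples form a triangle.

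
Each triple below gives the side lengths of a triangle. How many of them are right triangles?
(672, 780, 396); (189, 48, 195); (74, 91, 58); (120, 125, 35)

(672,780,396): 396²+672² = 608400 = 780² → right
(189,48,195): 48²+189² = 38025 = 195² → right
(74,91,58): 58²+74² = 8840 > 8281 = 91² → acute
(120,125,35): 35²+120² = 15625 = 125² → right
3 of the 4 are right.

3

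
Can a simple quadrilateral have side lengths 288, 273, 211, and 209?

Yes

A quadrilateral exists iff every side is shorter than the sum of the others — equivalently, the longest side is less than the sum of the rest.
Longest side 288 < 693 (sum of the remaining 3), so yes.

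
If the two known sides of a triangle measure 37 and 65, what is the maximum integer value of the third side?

The third side must be strictly less than 37 + 65 = 102.
The largest integer below 102 is 101.

101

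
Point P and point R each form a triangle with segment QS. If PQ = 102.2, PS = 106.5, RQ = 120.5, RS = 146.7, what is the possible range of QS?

26.2 < QS < 208.7

From triangle PQS: |102.2 − 106.5| < QS < 102.2 + 106.5, i.e. 4.3 < QS < 208.7.
From triangle RQS: 26.2 < QS < 267.2.
Both must hold, so QS lies in the intersection.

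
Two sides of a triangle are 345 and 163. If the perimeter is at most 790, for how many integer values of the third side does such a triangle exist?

Triangle inequality: 182 < x < 508. Perimeter ≤ 790 gives x ≤ 790 − 345 − 163 = 282.
So 182 < x ≤ 282; integers 183 through 282: 100 values.

100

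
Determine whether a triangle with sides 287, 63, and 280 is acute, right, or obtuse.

right

Compare the square of the longest side to the sum of squares of the other two: 63² + 280² = 82369 = 287².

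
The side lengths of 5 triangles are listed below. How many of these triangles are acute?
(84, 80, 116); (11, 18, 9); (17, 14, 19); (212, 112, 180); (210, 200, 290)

(84,80,116): 80²+84² = 13456 = 116² → right
(11,18,9): 9²+11² = 202 < 324 = 18² → obtuse
(17,14,19): 14²+17² = 485 > 361 = 19² → acute
(212,112,180): 112²+180² = 44944 = 212² → right
(210,200,290): 200²+210² = 84100 = 290² → right
1 of the 5 is acute.

1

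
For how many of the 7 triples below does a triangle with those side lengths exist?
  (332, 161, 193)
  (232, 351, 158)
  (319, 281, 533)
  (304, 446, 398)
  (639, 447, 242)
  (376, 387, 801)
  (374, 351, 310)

6

(161,193,332): 161+193 > 332 → valid
(158,232,351): 158+232 > 351 → valid
(281,319,533): 281+319 > 533 → valid
(304,398,446): 304+398 > 446 → valid
(242,447,639): 242+447 > 639 → valid
(376,387,801): 376+387 ≤ 801 → not valid
(310,351,374): 310+351 > 374 → valid
6 of the 7 triples form a triangle.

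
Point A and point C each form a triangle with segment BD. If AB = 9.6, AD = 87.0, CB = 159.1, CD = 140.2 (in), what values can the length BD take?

77.4 < BD < 96.6

From triangle ABD: |9.6 − 87.0| < BD < 9.6 + 87.0, i.e. 77.4 < BD < 96.6.
From triangle CBD: 18.9 < BD < 299.3.
Both must hold, so BD lies in the intersection.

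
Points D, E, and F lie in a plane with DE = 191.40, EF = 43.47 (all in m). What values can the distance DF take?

147.93 ≤ DF ≤ 234.87 m

By the triangle inequality, |191.40 − 43.47| ≤ DF ≤ 191.40 + 43.47.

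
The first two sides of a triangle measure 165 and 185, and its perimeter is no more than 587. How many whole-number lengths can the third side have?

217

Triangle inequality: 20 < x < 350. Perimeter ≤ 587 gives x ≤ 587 − 165 − 185 = 237.
So 20 < x ≤ 237; integers 21 through 237: 217 values.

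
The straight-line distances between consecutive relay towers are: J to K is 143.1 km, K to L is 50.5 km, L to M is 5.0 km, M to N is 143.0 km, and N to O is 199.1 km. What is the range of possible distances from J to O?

The maximum is all hops collinear in one direction: 143.1 + 50.5 + 5.0 + 143.0 + 199.1 = 540.7.
The longest hop is 199.1; the others sum to 341.6. Since 199.1 ≤ 341.6, the path can fold back on itself completely, so the minimum distance is 0.

0 ≤ JO ≤ 540.7 km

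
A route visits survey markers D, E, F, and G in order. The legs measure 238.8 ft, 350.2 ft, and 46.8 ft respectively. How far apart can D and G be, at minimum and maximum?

The maximum is all hops collinear in one direction: 238.8 + 350.2 + 46.8 = 635.8.
The longest hop is 350.2; the others sum to 285.6. Folding the others back against it leaves at least 350.2 − 285.6 = 64.6.

64.6 ≤ DG ≤ 635.8 ft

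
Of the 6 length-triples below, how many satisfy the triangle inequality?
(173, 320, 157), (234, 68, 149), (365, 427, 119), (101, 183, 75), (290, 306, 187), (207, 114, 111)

(157,173,320): 157+173 > 320 → valid
(68,149,234): 68+149 ≤ 234 → not valid
(119,365,427): 119+365 > 427 → valid
(75,101,183): 75+101 ≤ 183 → not valid
(187,290,306): 187+290 > 306 → valid
(111,114,207): 111+114 > 207 → valid
4 of the 6 triples form a triangle.

4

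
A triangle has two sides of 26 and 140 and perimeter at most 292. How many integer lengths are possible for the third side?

12

Triangle inequality: 114 < x < 166. Perimeter ≤ 292 gives x ≤ 292 − 26 − 140 = 126.
So 114 < x ≤ 126; integers 115 through 126: 12 values.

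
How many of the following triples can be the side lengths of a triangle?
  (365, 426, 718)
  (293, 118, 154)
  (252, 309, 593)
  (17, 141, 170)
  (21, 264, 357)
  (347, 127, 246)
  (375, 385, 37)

3

(365,426,718): 365+426 > 718 → valid
(118,154,293): 118+154 ≤ 293 → not valid
(252,309,593): 252+309 ≤ 593 → not valid
(17,141,170): 17+141 ≤ 170 → not valid
(21,264,357): 21+264 ≤ 357 → not valid
(127,246,347): 127+246 > 347 → valid
(37,375,385): 37+375 > 385 → valid
3 of the 7 triples form a triangle.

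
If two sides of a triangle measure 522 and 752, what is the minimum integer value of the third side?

231

The third side must be strictly greater than |522 − 752| = 230.
The smallest integer above 230 is 231.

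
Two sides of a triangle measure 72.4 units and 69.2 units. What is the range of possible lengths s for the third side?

By the triangle inequality, s must be less than 72.4 + 69.2 = 141.6 and greater than |72.4 − 69.2| = 3.2.

3.2 < s < 141.6 (units)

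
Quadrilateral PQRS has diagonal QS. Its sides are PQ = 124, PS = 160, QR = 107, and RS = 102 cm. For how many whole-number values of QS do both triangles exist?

172

From triangle PQS: 36 < QS < 284.
From triangle RQS: 5 < QS < 209.
Intersection: 36 < QS < 209, so integers 37 through 208: 172 values.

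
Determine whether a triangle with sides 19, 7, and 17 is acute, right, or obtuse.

obtuse

Compare the square of the longest side to the sum of squares of the other two: 7² + 17² = 338 < 361 = 19².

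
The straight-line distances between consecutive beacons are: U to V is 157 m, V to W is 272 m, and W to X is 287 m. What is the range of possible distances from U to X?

The maximum is all hops collinear in one direction: 157 + 272 + 287 = 716.
The longest hop is 287; the others sum to 429. Since 287 ≤ 429, the path can fold back on itself completely, so the minimum distance is 0.

0 ≤ UX ≤ 716 m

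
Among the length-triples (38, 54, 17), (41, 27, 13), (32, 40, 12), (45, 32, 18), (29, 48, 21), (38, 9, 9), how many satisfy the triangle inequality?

4

(17,38,54): 17+38 > 54 → valid
(13,27,41): 13+27 ≤ 41 → not valid
(12,32,40): 12+32 > 40 → valid
(18,32,45): 18+32 > 45 → valid
(21,29,48): 21+29 > 48 → valid
(9,9,38): 9+9 ≤ 38 → not valid
4 of the 6 triples form a triangle.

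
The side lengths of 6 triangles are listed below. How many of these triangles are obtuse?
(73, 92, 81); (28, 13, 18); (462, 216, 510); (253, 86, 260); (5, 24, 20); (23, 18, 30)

3

(73,92,81): 73²+81² = 11890 > 8464 = 92² → acute
(28,13,18): 13²+18² = 493 < 784 = 28² → obtuse
(462,216,510): 216²+462² = 260100 = 510² → right
(253,86,260): 86²+253² = 71405 > 67600 = 260² → acute
(5,24,20): 5²+20² = 425 < 576 = 24² → obtuse
(23,18,30): 18²+23² = 853 < 900 = 30² → obtuse
3 of the 6 are obtuse.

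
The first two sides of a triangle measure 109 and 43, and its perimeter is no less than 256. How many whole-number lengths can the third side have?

48

Triangle inequality: 66 < x < 152. Perimeter ≥ 256 gives x ≥ 256 − 109 − 43 = 104.
So 104 ≤ x < 152; integers 104 through 151: 48 values.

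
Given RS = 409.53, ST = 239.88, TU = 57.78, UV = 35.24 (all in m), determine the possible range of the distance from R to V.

The maximum is all hops collinear in one direction: 409.53 + 239.88 + 57.78 + 35.24 = 742.43.
The longest hop is 409.53; the others sum to 332.90. Folding the others back against it leaves at least 409.53 − 332.90 = 76.63.

76.63 ≤ RV ≤ 742.43 m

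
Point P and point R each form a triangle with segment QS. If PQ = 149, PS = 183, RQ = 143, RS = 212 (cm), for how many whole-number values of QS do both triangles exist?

262

From triangle PQS: 34 < QS < 332.
From triangle RQS: 69 < QS < 355.
Intersection: 69 < QS < 332, so integers 70 through 331: 262 values.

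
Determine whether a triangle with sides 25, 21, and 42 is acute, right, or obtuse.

obtuse

Compare the square of the longest side to the sum of squares of the other two: 21² + 25² = 1066 < 1764 = 42².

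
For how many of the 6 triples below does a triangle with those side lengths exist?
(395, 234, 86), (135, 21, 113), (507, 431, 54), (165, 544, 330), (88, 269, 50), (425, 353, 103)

1

(86,234,395): 86+234 ≤ 395 → not valid
(21,113,135): 21+113 ≤ 135 → not valid
(54,431,507): 54+431 ≤ 507 → not valid
(165,330,544): 165+330 ≤ 544 → not valid
(50,88,269): 50+88 ≤ 269 → not valid
(103,353,425): 103+353 > 425 → valid
1 of the 6 triples forms a triangle.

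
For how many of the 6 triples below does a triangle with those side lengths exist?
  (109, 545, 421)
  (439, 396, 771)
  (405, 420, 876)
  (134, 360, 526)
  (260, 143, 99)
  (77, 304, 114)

(109,421,545): 109+421 ≤ 545 → not valid
(396,439,771): 396+439 > 771 → valid
(405,420,876): 405+420 ≤ 876 → not valid
(134,360,526): 134+360 ≤ 526 → not valid
(99,143,260): 99+143 ≤ 260 → not valid
(77,114,304): 77+114 ≤ 304 → not valid
1 of the 6 triples forms a triangle.

1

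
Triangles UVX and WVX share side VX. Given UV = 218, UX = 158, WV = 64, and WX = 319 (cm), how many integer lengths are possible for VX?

From triangle UVX: 60 < VX < 376.
From triangle WVX: 255 < VX < 383.
Intersection: 255 < VX < 376, so integers 256 through 375: 120 values.

120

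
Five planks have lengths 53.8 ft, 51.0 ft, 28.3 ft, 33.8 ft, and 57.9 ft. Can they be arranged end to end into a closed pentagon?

A pentagon exists iff every side is shorter than the sum of the others — equivalently, the longest side is less than the sum of the rest.
Longest side 57.9 < 166.9 (sum of the remaining 4), so yes.

Yes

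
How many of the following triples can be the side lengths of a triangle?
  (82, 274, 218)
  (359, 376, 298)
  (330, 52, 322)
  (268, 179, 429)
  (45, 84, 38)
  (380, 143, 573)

(82,218,274): 82+218 > 274 → valid
(298,359,376): 298+359 > 376 → valid
(52,322,330): 52+322 > 330 → valid
(179,268,429): 179+268 > 429 → valid
(38,45,84): 38+45 ≤ 84 → not valid
(143,380,573): 143+380 ≤ 573 → not valid
4 of the 6 triples form a triangle.

4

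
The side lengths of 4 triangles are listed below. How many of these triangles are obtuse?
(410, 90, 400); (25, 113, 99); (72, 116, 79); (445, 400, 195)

(410,90,400): 90²+400² = 168100 = 410² → right
(25,113,99): 25²+99² = 10426 < 12769 = 113² → obtuse
(72,116,79): 72²+79² = 11425 < 13456 = 116² → obtuse
(445,400,195): 195²+400² = 198025 = 445² → right
2 of the 4 are obtuse.

2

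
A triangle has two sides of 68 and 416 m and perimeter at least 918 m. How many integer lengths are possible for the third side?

50

Triangle inequality: 348 < x < 484. Perimeter ≥ 918 gives x ≥ 918 − 68 − 416 = 434.
So 434 ≤ x < 484; integers 434 through 483: 50 values.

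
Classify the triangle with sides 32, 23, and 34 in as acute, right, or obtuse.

Compare the square of the longest side to the sum of squares of the other two: 23² + 32² = 1553 > 1156 = 34².

acute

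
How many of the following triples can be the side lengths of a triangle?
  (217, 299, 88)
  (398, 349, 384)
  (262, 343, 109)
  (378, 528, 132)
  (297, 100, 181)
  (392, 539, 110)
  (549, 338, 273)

(88,217,299): 88+217 > 299 → valid
(349,384,398): 349+384 > 398 → valid
(109,262,343): 109+262 > 343 → valid
(132,378,528): 132+378 ≤ 528 → not valid
(100,181,297): 100+181 ≤ 297 → not valid
(110,392,539): 110+392 ≤ 539 → not valid
(273,338,549): 273+338 > 549 → valid
4 of the 7 triples form a triangle.

4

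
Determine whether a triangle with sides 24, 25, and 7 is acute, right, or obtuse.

right

Compare the square of the longest side to the sum of squares of the other two: 7² + 24² = 625 = 25².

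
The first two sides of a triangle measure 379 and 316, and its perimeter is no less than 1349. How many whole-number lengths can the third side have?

41

Triangle inequality: 63 < x < 695. Perimeter ≥ 1349 gives x ≥ 1349 − 379 − 316 = 654.
So 654 ≤ x < 695; integers 654 through 694: 41 values.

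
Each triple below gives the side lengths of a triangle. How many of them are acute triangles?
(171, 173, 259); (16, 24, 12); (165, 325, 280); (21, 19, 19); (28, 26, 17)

2

(171,173,259): 171²+173² = 59170 < 67081 = 259² → obtuse
(16,24,12): 12²+16² = 400 < 576 = 24² → obtuse
(165,325,280): 165²+280² = 105625 = 325² → right
(21,19,19): 19²+19² = 722 > 441 = 21² → acute
(28,26,17): 17²+26² = 965 > 784 = 28² → acute
2 of the 5 are acute.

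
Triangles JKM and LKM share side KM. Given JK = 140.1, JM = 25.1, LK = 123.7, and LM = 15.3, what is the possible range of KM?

From triangle JKM: |140.1 − 25.1| < KM < 140.1 + 25.1, i.e. 115.0 < KM < 165.2.
From triangle LKM: 108.4 < KM < 139.0.
Both must hold, so KM lies in the intersection.

115.0 < KM < 139.0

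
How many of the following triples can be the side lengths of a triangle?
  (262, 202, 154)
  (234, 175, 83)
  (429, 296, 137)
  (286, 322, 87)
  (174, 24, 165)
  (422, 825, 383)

5

(154,202,262): 154+202 > 262 → valid
(83,175,234): 83+175 > 234 → valid
(137,296,429): 137+296 > 429 → valid
(87,286,322): 87+286 > 322 → valid
(24,165,174): 24+165 > 174 → valid
(383,422,825): 383+422 ≤ 825 → not valid
5 of the 6 triples form a triangle.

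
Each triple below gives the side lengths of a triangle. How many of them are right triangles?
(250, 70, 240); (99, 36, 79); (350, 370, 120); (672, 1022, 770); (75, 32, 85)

(250,70,240): 70²+240² = 62500 = 250² → right
(99,36,79): 36²+79² = 7537 < 9801 = 99² → obtuse
(350,370,120): 120²+350² = 136900 = 370² → right
(672,1022,770): 672²+770² = 1044484 = 1022² → right
(75,32,85): 32²+75² = 6649 < 7225 = 85² → obtuse
3 of the 5 are right.

3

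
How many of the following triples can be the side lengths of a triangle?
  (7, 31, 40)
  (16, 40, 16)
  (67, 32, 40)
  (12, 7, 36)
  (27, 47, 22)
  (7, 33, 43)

2

(7,31,40): 7+31 ≤ 40 → not valid
(16,16,40): 16+16 ≤ 40 → not valid
(32,40,67): 32+40 > 67 → valid
(7,12,36): 7+12 ≤ 36 → not valid
(22,27,47): 22+27 > 47 → valid
(7,33,43): 7+33 ≤ 43 → not valid
2 of the 6 triples form a triangle.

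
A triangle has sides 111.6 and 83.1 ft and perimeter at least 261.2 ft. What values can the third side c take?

Triangle inequality alone gives 28.5 < c < 194.7.
The perimeter condition gives c ≥ 261.2 − 111.6 − 83.1 = 66.5.
Intersecting the two: 66.5 ≤ c < 194.7.

66.5 ≤ c < 194.7 ft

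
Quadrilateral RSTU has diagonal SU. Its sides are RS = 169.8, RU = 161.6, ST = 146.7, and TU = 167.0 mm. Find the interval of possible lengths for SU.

From triangle RSU: |169.8 − 161.6| < SU < 169.8 + 161.6, i.e. 8.2 < SU < 331.4.
From triangle TSU: 20.3 < SU < 313.7.
Both must hold, so SU lies in the intersection.

20.3 < SU < 313.7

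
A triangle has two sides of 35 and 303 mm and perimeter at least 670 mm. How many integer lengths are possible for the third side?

Triangle inequality: 268 < x < 338. Perimeter ≥ 670 gives x ≥ 670 − 35 − 303 = 332.
So 332 ≤ x < 338; integers 332 through 337: 6 values.

6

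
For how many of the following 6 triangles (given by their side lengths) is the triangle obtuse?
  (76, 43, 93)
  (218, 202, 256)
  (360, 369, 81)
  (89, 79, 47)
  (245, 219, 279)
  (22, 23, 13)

(76,43,93): 43²+76² = 7625 < 8649 = 93² → obtuse
(218,202,256): 202²+218² = 88328 > 65536 = 256² → acute
(360,369,81): 81²+360² = 136161 = 369² → right
(89,79,47): 47²+79² = 8450 > 7921 = 89² → acute
(245,219,279): 219²+245² = 107986 > 77841 = 279² → acute
(22,23,13): 13²+22² = 653 > 529 = 23² → acute
1 of the 6 is obtuse.

1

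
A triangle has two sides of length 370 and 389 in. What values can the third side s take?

By the triangle inequality, s must be less than 370 + 389 = 759 and greater than |370 − 389| = 19.

19 < s < 759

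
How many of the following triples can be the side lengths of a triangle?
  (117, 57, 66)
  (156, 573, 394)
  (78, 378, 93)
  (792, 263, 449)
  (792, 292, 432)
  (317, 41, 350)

(57,66,117): 57+66 > 117 → valid
(156,394,573): 156+394 ≤ 573 → not valid
(78,93,378): 78+93 ≤ 378 → not valid
(263,449,792): 263+449 ≤ 792 → not valid
(292,432,792): 292+432 ≤ 792 → not valid
(41,317,350): 41+317 > 350 → valid
2 of the 6 triples form a triangle.

2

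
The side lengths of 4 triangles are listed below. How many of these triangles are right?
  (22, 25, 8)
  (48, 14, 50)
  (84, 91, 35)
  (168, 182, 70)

(22,25,8): 8²+22² = 548 < 625 = 25² → obtuse
(48,14,50): 14²+48² = 2500 = 50² → right
(84,91,35): 35²+84² = 8281 = 91² → right
(168,182,70): 70²+168² = 33124 = 182² → right
3 of the 4 are right.

3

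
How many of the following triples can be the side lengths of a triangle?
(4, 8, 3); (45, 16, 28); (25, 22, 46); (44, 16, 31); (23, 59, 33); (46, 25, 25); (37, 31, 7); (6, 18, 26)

4

(3,4,8): 3+4 ≤ 8 → not valid
(16,28,45): 16+28 ≤ 45 → not valid
(22,25,46): 22+25 > 46 → valid
(16,31,44): 16+31 > 44 → valid
(23,33,59): 23+33 ≤ 59 → not valid
(25,25,46): 25+25 > 46 → valid
(7,31,37): 7+31 > 37 → valid
(6,18,26): 6+18 ≤ 26 → not valid
4 of the 8 triples form a triangle.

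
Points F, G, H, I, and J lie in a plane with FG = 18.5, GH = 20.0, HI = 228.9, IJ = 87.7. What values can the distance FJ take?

102.7 ≤ FJ ≤ 355.1

The maximum is all hops collinear in one direction: 18.5 + 20.0 + 228.9 + 87.7 = 355.1.
The longest hop is 228.9; the others sum to 126.2. Folding the others back against it leaves at least 228.9 − 126.2 = 102.7.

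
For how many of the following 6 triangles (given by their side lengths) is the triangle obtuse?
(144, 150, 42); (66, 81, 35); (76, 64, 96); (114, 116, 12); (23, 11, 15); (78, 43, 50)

4

(144,150,42): 42²+144² = 22500 = 150² → right
(66,81,35): 35²+66² = 5581 < 6561 = 81² → obtuse
(76,64,96): 64²+76² = 9872 > 9216 = 96² → acute
(114,116,12): 12²+114² = 13140 < 13456 = 116² → obtuse
(23,11,15): 11²+15² = 346 < 529 = 23² → obtuse
(78,43,50): 43²+50² = 4349 < 6084 = 78² → obtuse
4 of the 6 are obtuse.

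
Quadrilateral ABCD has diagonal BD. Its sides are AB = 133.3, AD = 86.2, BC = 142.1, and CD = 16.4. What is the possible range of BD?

From triangle ABD: |133.3 − 86.2| < BD < 133.3 + 86.2, i.e. 47.1 < BD < 219.5.
From triangle CBD: 125.7 < BD < 158.5.
Both must hold, so BD lies in the intersection.

125.7 < BD < 158.5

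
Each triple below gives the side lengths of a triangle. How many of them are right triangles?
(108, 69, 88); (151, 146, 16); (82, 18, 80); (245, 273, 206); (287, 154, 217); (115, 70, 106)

1

(108,69,88): 69²+88² = 12505 > 11664 = 108² → acute
(151,146,16): 16²+146² = 21572 < 22801 = 151² → obtuse
(82,18,80): 18²+80² = 6724 = 82² → right
(245,273,206): 206²+245² = 102461 > 74529 = 273² → acute
(287,154,217): 154²+217² = 70805 < 82369 = 287² → obtuse
(115,70,106): 70²+106² = 16136 > 13225 = 115² → acute
1 of the 6 is right.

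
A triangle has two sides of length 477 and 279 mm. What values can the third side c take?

198 < c < 756 (mm)

By the triangle inequality, c must be less than 477 + 279 = 756 and greater than |477 − 279| = 198.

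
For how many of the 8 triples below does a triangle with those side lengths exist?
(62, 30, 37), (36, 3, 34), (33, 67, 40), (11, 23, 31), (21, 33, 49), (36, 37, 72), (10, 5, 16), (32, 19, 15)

(30,37,62): 30+37 > 62 → valid
(3,34,36): 3+34 > 36 → valid
(33,40,67): 33+40 > 67 → valid
(11,23,31): 11+23 > 31 → valid
(21,33,49): 21+33 > 49 → valid
(36,37,72): 36+37 > 72 → valid
(5,10,16): 5+10 ≤ 16 → not valid
(15,19,32): 15+19 > 32 → valid
7 of the 8 triples form a triangle.

7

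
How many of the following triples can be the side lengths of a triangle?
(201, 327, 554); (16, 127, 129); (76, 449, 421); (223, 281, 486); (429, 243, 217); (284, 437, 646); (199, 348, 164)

6

(201,327,554): 201+327 ≤ 554 → not valid
(16,127,129): 16+127 > 129 → valid
(76,421,449): 76+421 > 449 → valid
(223,281,486): 223+281 > 486 → valid
(217,243,429): 217+243 > 429 → valid
(284,437,646): 284+437 > 646 → valid
(164,199,348): 164+199 > 348 → valid
6 of the 7 triples form a triangle.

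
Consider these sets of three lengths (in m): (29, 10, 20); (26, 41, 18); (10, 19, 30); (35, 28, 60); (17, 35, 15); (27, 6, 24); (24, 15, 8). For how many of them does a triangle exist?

4

(10,20,29): 10+20 > 29 → valid
(18,26,41): 18+26 > 41 → valid
(10,19,30): 10+19 ≤ 30 → not valid
(28,35,60): 28+35 > 60 → valid
(15,17,35): 15+17 ≤ 35 → not valid
(6,24,27): 6+24 > 27 → valid
(8,15,24): 8+15 ≤ 24 → not valid
4 of the 7 triples form a triangle.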